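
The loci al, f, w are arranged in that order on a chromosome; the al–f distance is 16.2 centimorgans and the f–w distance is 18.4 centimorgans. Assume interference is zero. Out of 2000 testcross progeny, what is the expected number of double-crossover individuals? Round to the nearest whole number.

Map distances give recombination frequencies of 0.162 and 0.184 for the two intervals.
With no interference, expected double-crossover frequency = 0.162 × 0.184 = 0.02981.
Expected number = 0.02981 × 2000 = 59.62 ≈ 60.

60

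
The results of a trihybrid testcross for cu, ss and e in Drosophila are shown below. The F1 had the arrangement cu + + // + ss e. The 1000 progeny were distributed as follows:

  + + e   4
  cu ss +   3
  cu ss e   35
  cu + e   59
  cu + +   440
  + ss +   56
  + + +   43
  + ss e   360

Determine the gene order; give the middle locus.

ss

The two rarest classes, cu ss + and + + e, are the double crossovers. Comparing them with the parentals, only the ss allele has switched, so ss is the middle locus and the order is cu – ss – e.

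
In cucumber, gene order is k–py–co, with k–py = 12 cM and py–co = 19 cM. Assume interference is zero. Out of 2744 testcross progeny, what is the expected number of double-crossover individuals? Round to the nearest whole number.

63

Map distances give recombination frequencies of 0.120 and 0.190 for the two intervals.
With no interference, expected double-crossover frequency = 0.120 × 0.190 = 0.02280.
Expected number = 0.02280 × 2744 = 62.56 ≈ 63.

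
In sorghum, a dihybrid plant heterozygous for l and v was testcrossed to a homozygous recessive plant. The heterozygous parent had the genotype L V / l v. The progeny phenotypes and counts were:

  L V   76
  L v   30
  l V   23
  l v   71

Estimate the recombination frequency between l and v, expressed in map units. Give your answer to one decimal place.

26.5 map units

The recombinant classes are L v and l V: 30 + 23 = 53.
Recombination frequency = 53/200 = 0.2650 ≈ 26.5%, i.e. 26.5 map units.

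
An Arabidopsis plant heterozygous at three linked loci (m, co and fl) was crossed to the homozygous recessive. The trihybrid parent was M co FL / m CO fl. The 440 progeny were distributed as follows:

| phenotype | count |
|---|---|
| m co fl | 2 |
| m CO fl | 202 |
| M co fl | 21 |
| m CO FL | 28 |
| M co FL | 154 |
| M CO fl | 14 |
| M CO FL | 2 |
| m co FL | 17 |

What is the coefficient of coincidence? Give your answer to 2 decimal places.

0.95

The two rarest classes, M CO FL and m co fl, are the double crossovers. Comparing them with the parentals, only the co allele has switched, so co is the middle locus and the order is fl – co – m.
fl–co: (49 + 4)/440 = 0.1205; co–m: (31 + 4)/440 = 0.0795.
Expected DCO frequency = 0.1205 × 0.0795 ≈ 0.00958; observed = 4/440 ≈ 0.00909.
Coefficient of coincidence = 0.00909/0.00958 ≈ 0.95.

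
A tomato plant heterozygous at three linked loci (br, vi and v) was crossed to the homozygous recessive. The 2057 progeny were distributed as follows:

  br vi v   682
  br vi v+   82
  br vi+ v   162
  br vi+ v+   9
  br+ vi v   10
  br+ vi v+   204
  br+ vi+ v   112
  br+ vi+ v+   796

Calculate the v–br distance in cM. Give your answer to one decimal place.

10.4 cM

The two most frequent reciprocal classes, br vi v and br+ vi+ v+, are the parental types, so the F1 was br vi v / br+ vi+ v+.
The two rarest classes, br+ vi v and br vi+ v+, are the double crossovers. Comparing them with the parentals, only the br allele has switched, so br is the middle locus and the order is vi – br – v.
Crossovers in the br–v interval produce the single-crossover classes br vi v+ and br+ vi+ v (82 + 112 = 194) plus the double crossovers (19).
RF(br–v) = (194 + 19) / 2057 = 213/2057 = 0.1035 → 10.4 cM.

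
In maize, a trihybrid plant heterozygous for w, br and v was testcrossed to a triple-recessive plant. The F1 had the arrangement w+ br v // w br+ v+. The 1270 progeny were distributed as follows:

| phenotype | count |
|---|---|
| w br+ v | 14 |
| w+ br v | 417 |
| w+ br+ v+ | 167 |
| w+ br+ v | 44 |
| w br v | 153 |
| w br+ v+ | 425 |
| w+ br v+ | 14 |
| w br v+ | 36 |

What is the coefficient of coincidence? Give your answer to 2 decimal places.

The two rarest classes, w+ br v+ and w br+ v, are the double crossovers. Comparing them with the parentals, only the v allele has switched, so v is the middle locus and the order is w – v – br.
w–v: (320 + 28)/1270 = 0.2740; v–br: (80 + 28)/1270 = 0.0850.
Expected DCO frequency = 0.2740 × 0.0850 ≈ 0.02329; observed = 28/1270 ≈ 0.02205.
Coefficient of coincidence = 0.02205/0.02329 ≈ 0.95.

0.95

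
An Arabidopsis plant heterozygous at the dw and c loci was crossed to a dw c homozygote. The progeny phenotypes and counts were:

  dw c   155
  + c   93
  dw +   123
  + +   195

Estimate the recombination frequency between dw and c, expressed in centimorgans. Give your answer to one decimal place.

38.2 centimorgans

The two most frequent classes, + + (195) and dw c (155), are the parental types, so the F1 was + + / dw c.
The recombinant classes are + c and dw +: 93 + 123 = 216.
Recombination frequency = 216/566 = 0.3816 ≈ 38.2%, i.e. 38.2 centimorgans.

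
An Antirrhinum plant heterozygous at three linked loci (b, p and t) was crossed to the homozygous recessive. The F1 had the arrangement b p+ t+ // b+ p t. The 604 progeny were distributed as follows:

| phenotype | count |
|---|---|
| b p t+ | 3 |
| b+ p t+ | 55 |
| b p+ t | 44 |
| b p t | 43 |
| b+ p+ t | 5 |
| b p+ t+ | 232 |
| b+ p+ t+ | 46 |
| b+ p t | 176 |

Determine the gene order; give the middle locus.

p

The two rarest classes, b p t+ and b+ p+ t, are the double crossovers. Comparing them with the parentals, only the p allele has switched, so p is the middle locus and the order is b – p – t.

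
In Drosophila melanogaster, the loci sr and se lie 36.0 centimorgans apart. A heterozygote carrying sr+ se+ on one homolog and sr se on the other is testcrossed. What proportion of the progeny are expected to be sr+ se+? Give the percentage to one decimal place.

32.0%

A map distance of 36.0 centimorgans corresponds to a recombination frequency of 0.360.
The F1 is sr+ se+ / sr se, so sr+ se+ is a parental gamete class with expected frequency (1 − r)/2 = 0.640/2 = 0.3200.
That is 0.3200 = 32.0% of the progeny.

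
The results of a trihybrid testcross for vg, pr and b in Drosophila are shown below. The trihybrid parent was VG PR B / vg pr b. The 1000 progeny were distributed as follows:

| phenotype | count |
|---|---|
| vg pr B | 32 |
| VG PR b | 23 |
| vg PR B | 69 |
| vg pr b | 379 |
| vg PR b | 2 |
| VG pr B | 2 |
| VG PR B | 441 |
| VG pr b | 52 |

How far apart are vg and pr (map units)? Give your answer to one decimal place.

The two rarest classes, VG pr B and vg PR b, are the double crossovers. Comparing them with the parentals, only the pr allele has switched, so pr is the middle locus and the order is b – pr – vg.
Crossovers in the pr–vg interval produce the single-crossover classes vg PR B and VG pr b (69 + 52 = 121) plus the double crossovers (4).
RF(pr–vg) = (121 + 4) / 1000 = 125/1000 = 0.1250 → 12.5 map units.

12.5 map units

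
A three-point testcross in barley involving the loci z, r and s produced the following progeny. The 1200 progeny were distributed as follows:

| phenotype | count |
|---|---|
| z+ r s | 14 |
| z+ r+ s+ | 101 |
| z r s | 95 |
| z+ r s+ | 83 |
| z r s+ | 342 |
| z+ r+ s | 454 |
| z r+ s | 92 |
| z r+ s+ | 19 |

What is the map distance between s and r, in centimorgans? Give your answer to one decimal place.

19.1 centimorgans

The two most frequent reciprocal classes, z r s+ and z+ r+ s, are the parental types, so the F1 was z r s+ / z+ r+ s.
The two rarest classes, z r+ s+ and z+ r s, are the double crossovers. Comparing them with the parentals, only the r allele has switched, so r is the middle locus and the order is s – r – z.
Crossovers in the s–r interval produce the single-crossover classes z r s and z+ r+ s+ (95 + 101 = 196) plus the double crossovers (33).
RF(s–r) = (196 + 33) / 1200 = 229/1200 = 0.1908 → 19.1 centimorgans.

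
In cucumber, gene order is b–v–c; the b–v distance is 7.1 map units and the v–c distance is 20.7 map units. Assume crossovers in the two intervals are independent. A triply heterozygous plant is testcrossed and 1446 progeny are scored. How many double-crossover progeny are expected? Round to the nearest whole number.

Map distances give recombination frequencies of 0.071 and 0.207 for the two intervals.
With no interference, expected double-crossover frequency = 0.071 × 0.207 = 0.01470.
Expected number = 0.01470 × 1446 = 21.25 ≈ 21.

21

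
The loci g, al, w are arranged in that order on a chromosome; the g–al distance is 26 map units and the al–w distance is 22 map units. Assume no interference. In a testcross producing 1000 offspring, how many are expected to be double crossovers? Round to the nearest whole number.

Map distances give recombination frequencies of 0.260 and 0.220 for the two intervals.
With no interference, expected double-crossover frequency = 0.260 × 0.220 = 0.05720.
Expected number = 0.05720 × 1000 = 57.20 ≈ 57.

57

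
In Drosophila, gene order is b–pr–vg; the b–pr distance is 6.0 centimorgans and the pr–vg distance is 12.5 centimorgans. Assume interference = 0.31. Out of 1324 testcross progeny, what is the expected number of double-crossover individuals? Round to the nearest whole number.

7

Map distances give recombination frequencies of 0.060 and 0.125 for the two intervals.
With interference 0.31 (so coincidence = 0.69), expected double-crossover frequency = 0.060 × 0.125 × 0.69 = 0.00517.
Expected number = 0.00517 × 1324 = 6.85 ≈ 7.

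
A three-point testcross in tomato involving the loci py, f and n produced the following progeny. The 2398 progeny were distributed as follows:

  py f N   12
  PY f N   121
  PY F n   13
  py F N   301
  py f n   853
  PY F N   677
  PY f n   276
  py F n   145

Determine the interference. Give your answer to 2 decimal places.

The two most frequent reciprocal classes, PY F N and py f n, are the parental types, so the F1 was PY F N / py f n.
The two rarest classes, PY F n and py f N, are the double crossovers. Comparing them with the parentals, only the n allele has switched, so n is the middle locus and the order is py – n – f.
py–n: (577 + 25)/2398 = 0.2510; n–f: (266 + 25)/2398 = 0.1214.
Expected DCO frequency = 0.2510 × 0.1214 ≈ 0.03047; observed = 25/2398 ≈ 0.01043.
Coefficient of coincidence = 0.01043/0.03047 ≈ 0.34; interference = 1 − 0.34 = 0.66.

0.66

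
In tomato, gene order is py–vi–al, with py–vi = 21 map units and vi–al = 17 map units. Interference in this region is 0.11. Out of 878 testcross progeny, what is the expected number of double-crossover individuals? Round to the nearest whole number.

28

Map distances give recombination frequencies of 0.210 and 0.170 for the two intervals.
With interference 0.11 (so coincidence = 0.89), expected double-crossover frequency = 0.210 × 0.170 × 0.89 = 0.03177.
Expected number = 0.03177 × 878 = 27.90 ≈ 28.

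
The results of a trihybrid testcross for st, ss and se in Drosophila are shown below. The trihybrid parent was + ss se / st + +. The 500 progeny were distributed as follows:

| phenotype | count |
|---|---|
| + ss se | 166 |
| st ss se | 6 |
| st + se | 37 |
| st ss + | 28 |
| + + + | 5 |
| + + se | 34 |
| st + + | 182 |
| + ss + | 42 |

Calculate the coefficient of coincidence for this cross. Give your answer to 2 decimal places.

0.84

The two rarest classes, st ss se and + + +, are the double crossovers. Comparing them with the parentals, only the st allele has switched, so st is the middle locus and the order is se – st – ss.
se–st: (79 + 11)/500 = 0.1800; st–ss: (62 + 11)/500 = 0.1460.
Expected DCO frequency = 0.1800 × 0.1460 ≈ 0.02628; observed = 11/500 ≈ 0.02200.
Coefficient of coincidence = 0.02200/0.02628 ≈ 0.84.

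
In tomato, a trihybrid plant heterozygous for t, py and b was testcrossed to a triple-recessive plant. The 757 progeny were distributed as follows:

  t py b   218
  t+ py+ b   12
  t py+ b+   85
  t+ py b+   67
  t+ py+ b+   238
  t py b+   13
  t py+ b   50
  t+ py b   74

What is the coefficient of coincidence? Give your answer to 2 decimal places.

The two most frequent reciprocal classes, t py b and t+ py+ b+, are the parental types, so the F1 was t py b / t+ py+ b+.
The two rarest classes, t py b+ and t+ py+ b, are the double crossovers. Comparing them with the parentals, only the b allele has switched, so b is the middle locus and the order is py – b – t.
py–b: (117 + 25)/757 = 0.1876; b–t: (159 + 25)/757 = 0.2431.
Expected DCO frequency = 0.1876 × 0.2431 ≈ 0.04561; observed = 25/757 ≈ 0.03303.
Coefficient of coincidence = 0.03303/0.04561 ≈ 0.72.

0.72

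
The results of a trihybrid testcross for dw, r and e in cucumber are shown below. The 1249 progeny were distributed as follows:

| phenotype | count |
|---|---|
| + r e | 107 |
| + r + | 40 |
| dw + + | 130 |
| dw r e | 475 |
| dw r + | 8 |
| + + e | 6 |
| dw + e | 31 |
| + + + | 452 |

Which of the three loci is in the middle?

e

The two most frequent reciprocal classes, + + + and dw r e, are the parental types, so the F1 was + + + / dw r e.
The two rarest classes, + + e and dw r +, are the double crossovers. Comparing them with the parentals, only the e allele has switched, so e is the middle locus and the order is dw – e – r.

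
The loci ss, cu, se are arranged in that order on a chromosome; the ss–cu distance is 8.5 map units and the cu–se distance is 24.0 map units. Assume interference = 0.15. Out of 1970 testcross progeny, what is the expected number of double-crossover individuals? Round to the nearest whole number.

Map distances give recombination frequencies of 0.085 and 0.240 for the two intervals.
With interference 0.15 (so coincidence = 0.85), expected double-crossover frequency = 0.085 × 0.240 × 0.85 = 0.01734.
Expected number = 0.01734 × 1970 = 34.16 ≈ 34.

34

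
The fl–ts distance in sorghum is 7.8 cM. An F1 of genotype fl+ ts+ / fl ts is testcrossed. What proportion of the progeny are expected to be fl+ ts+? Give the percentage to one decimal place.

A map distance of 7.8 cM corresponds to a recombination frequency of 0.078.
The F1 is fl+ ts+ / fl ts, so fl+ ts+ is a parental gamete class with expected frequency (1 − r)/2 = 0.922/2 = 0.4610.
That is 0.4610 = 46.1% of the progeny.

46.1%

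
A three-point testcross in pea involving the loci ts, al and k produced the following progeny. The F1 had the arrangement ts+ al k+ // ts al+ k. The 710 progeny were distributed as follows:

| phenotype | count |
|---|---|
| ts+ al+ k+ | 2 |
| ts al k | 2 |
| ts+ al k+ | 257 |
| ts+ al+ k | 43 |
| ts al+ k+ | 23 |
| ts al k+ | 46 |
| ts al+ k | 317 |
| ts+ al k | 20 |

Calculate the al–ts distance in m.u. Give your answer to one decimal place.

13.1 m.u.

The two rarest classes, ts+ al+ k+ and ts al k, are the double crossovers. Comparing them with the parentals, only the al allele has switched, so al is the middle locus and the order is ts – al – k.
Crossovers in the ts–al interval produce the single-crossover classes ts al k+ and ts+ al+ k (46 + 43 = 89) plus the double crossovers (4).
RF(ts–al) = (89 + 4) / 710 = 93/710 = 0.1310 → 13.1 m.u.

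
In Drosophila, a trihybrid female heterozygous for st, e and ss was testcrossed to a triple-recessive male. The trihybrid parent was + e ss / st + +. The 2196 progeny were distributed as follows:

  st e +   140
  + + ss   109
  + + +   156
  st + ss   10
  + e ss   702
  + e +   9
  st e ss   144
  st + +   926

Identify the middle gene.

ss

The two rarest classes, + e + and st + ss, are the double crossovers. Comparing them with the parentals, only the ss allele has switched, so ss is the middle locus and the order is st – ss – e.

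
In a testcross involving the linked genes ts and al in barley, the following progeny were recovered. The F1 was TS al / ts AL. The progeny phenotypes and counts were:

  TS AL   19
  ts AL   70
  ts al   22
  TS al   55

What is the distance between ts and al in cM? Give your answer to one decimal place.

The recombinant classes are TS AL and ts al: 19 + 22 = 41.
Recombination frequency = 41/166 = 0.2470 ≈ 24.7%, i.e. 24.7 cM.

24.7 cM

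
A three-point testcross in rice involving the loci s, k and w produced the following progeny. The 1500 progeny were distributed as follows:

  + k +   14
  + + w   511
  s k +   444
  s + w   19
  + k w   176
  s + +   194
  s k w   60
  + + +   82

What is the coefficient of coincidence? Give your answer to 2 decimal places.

0.70

The two most frequent reciprocal classes, s k + and + + w, are the parental types, so the F1 was s k + / + + w.
The two rarest classes, + k + and s + w, are the double crossovers. Comparing them with the parentals, only the s allele has switched, so s is the middle locus and the order is k – s – w.
k–s: (370 + 33)/1500 = 0.2687; s–w: (142 + 33)/1500 = 0.1167.
Expected DCO frequency = 0.2687 × 0.1167 ≈ 0.03136; observed = 33/1500 ≈ 0.02200.
Coefficient of coincidence = 0.02200/0.03136 ≈ 0.70.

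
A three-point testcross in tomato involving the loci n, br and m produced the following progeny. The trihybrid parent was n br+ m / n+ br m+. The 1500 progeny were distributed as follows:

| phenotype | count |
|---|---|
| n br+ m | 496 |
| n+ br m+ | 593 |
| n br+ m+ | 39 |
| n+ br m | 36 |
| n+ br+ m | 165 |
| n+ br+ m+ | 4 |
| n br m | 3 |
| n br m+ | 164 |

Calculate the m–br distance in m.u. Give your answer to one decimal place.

The two rarest classes, n br m and n+ br+ m+, are the double crossovers. Comparing them with the parentals, only the br allele has switched, so br is the middle locus and the order is n – br – m.
Crossovers in the br–m interval produce the single-crossover classes n br+ m+ and n+ br m (39 + 36 = 75) plus the double crossovers (7).
RF(br–m) = (75 + 7) / 1500 = 82/1500 = 0.0547 → 5.5 m.u.

5.5 m.u.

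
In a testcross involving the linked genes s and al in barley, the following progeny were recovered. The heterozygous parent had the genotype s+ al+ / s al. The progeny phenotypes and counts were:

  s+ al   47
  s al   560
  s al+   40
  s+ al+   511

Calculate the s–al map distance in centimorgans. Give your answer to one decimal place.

The recombinant classes are s+ al and s al+: 47 + 40 = 87.
Recombination frequency = 87/1158 = 0.0751 ≈ 7.5%, i.e. 7.5 centimorgans.

7.5 centimorgans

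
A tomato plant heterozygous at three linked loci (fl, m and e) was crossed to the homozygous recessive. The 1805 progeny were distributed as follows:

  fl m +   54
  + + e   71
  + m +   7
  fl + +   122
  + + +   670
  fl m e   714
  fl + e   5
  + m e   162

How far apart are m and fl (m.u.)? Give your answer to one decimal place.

The two most frequent reciprocal classes, fl m e and + + +, are the parental types, so the F1 was fl m e / + + +.
The two rarest classes, fl + e and + m +, are the double crossovers. Comparing them with the parentals, only the m allele has switched, so m is the middle locus and the order is e – m – fl.
Crossovers in the m–fl interval produce the single-crossover classes + m e and fl + + (162 + 122 = 284) plus the double crossovers (12).
RF(m–fl) = (284 + 12) / 1805 = 296/1805 = 0.1640 → 16.4 m.u.

16.4 m.u.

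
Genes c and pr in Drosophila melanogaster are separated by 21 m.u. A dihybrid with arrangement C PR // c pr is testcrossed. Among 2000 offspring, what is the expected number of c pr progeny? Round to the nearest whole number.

790

A map distance of 21 m.u. corresponds to a recombination frequency of 0.210.
The F1 is C PR / c pr, so c pr is a parental gamete class with expected frequency (1 − r)/2 = 0.790/2 = 0.3950.
Expected number = 0.3950 × 2000 = 790.00 ≈ 790.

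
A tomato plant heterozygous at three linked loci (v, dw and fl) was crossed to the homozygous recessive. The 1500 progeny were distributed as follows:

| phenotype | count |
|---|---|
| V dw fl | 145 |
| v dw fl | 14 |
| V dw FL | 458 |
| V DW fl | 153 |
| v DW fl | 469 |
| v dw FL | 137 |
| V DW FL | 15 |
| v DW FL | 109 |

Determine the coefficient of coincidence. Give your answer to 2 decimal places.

0.48

The two most frequent reciprocal classes, V dw FL and v DW fl, are the parental types, so the F1 was V dw FL / v DW fl.
The two rarest classes, V DW FL and v dw fl, are the double crossovers. Comparing them with the parentals, only the dw allele has switched, so dw is the middle locus and the order is v – dw – fl.
v–dw: (290 + 29)/1500 = 0.2127; dw–fl: (254 + 29)/1500 = 0.1887.
Expected DCO frequency = 0.2127 × 0.1887 ≈ 0.04014; observed = 29/1500 ≈ 0.01933.
Coefficient of coincidence = 0.01933/0.04014 ≈ 0.48.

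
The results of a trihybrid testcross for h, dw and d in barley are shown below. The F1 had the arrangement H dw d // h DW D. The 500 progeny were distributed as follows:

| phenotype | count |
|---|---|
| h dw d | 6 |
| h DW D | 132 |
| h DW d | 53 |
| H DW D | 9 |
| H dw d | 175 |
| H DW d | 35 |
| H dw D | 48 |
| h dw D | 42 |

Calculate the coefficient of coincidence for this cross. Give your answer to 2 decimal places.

The two rarest classes, h dw d and H DW D, are the double crossovers. Comparing them with the parentals, only the h allele has switched, so h is the middle locus and the order is dw – h – d.
dw–h: (77 + 15)/500 = 0.1840; h–d: (101 + 15)/500 = 0.2320.
Expected DCO frequency = 0.1840 × 0.2320 ≈ 0.04269; observed = 15/500 ≈ 0.03000.
Coefficient of coincidence = 0.03000/0.04269 ≈ 0.70.

0.70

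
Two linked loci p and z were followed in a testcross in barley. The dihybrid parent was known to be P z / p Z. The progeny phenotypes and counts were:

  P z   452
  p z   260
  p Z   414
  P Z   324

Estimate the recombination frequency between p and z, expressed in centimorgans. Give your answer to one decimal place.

The recombinant classes are P Z and p z: 324 + 260 = 584.
Recombination frequency = 584/1450 = 0.4028 ≈ 40.3%, i.e. 40.3 centimorgans.

40.3 centimorgans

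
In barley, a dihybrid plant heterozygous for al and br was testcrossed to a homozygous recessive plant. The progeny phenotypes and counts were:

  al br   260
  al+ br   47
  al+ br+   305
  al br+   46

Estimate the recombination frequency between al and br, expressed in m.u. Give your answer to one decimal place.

14.1 m.u.

The two most frequent classes, al+ br+ (305) and al br (260), are the parental types, so the F1 was al+ br+ / al br.
The recombinant classes are al+ br and al br+: 47 + 46 = 93.
Recombination frequency = 93/658 = 0.1413 ≈ 14.1%, i.e. 14.1 m.u.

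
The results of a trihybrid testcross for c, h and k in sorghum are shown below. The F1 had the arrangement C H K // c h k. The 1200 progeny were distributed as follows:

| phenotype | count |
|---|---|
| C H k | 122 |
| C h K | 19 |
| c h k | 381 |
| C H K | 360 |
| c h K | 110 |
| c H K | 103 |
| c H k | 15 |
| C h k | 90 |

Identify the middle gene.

The two rarest classes, C h K and c H k, are the double crossovers. Comparing them with the parentals, only the h allele has switched, so h is the middle locus and the order is k – h – c.

h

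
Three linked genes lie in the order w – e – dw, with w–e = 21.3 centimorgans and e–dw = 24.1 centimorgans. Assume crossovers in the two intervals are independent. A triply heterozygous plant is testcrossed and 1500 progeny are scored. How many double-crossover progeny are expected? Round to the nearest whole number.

Map distances give recombination frequencies of 0.213 and 0.241 for the two intervals.
With no interference, expected double-crossover frequency = 0.213 × 0.241 = 0.05133.
Expected number = 0.05133 × 1500 = 77.00 ≈ 77.

77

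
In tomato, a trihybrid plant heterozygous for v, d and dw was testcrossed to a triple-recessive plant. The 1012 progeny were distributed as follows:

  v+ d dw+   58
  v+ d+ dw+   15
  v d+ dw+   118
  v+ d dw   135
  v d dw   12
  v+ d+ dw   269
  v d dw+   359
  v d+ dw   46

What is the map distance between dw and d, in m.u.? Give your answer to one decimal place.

The two most frequent reciprocal classes, v+ d+ dw and v d dw+, are the parental types, so the F1 was v+ d+ dw / v d dw+.
The two rarest classes, v+ d+ dw+ and v d dw, are the double crossovers. Comparing them with the parentals, only the dw allele has switched, so dw is the middle locus and the order is v – dw – d.
Crossovers in the dw–d interval produce the single-crossover classes v+ d dw and v d+ dw+ (135 + 118 = 253) plus the double crossovers (27).
RF(dw–d) = (253 + 27) / 1012 = 280/1012 = 0.2767 → 27.7 m.u.

27.7 m.u.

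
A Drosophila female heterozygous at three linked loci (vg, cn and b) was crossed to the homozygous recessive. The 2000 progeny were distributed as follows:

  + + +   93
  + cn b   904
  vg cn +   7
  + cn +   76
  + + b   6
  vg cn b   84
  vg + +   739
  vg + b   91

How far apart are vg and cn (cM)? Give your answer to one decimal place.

The two most frequent reciprocal classes, + cn b and vg + +, are the parental types, so the F1 was + cn b / vg + +.
The two rarest classes, + + b and vg cn +, are the double crossovers. Comparing them with the parentals, only the cn allele has switched, so cn is the middle locus and the order is vg – cn – b.
Crossovers in the vg–cn interval produce the single-crossover classes vg cn b and + + + (84 + 93 = 177) plus the double crossovers (13).
RF(vg–cn) = (177 + 13) / 2000 = 190/2000 = 0.0950 → 9.5 cM.

9.5 cM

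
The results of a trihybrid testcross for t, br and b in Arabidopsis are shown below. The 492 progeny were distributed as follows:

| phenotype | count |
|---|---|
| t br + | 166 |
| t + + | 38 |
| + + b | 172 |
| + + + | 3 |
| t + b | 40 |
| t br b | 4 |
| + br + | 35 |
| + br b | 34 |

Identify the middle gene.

The two most frequent reciprocal classes, + + b and t br +, are the parental types, so the F1 was + + b / t br +.
The two rarest classes, + + + and t br b, are the double crossovers. Comparing them with the parentals, only the b allele has switched, so b is the middle locus and the order is br – b – t.

b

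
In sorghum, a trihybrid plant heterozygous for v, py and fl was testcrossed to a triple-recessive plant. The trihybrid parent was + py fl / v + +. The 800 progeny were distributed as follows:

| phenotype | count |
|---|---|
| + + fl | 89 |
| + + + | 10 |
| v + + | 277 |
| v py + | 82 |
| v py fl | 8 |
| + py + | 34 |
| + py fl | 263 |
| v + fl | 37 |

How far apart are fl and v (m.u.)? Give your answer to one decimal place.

The two rarest classes, v py fl and + + +, are the double crossovers. Comparing them with the parentals, only the v allele has switched, so v is the middle locus and the order is fl – v – py.
Crossovers in the fl–v interval produce the single-crossover classes + py + and v + fl (34 + 37 = 71) plus the double crossovers (18).
RF(fl–v) = (71 + 18) / 800 = 89/800 = 0.1113 → 11.1 m.u.

11.1 m.u.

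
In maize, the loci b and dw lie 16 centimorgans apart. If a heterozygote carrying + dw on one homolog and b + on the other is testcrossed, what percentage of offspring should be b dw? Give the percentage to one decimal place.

8.0%

A map distance of 16 centimorgans corresponds to a recombination frequency of 0.160.
The F1 is + dw / b +, so b dw is a recombinant gamete class with expected frequency r/2 = 0.160/2 = 0.0800.
That is 0.0800 = 8.0% of the progeny.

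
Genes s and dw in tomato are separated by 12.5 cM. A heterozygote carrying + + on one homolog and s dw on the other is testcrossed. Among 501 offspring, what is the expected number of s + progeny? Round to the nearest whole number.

A map distance of 12.5 cM corresponds to a recombination frequency of 0.125.
The F1 is + + / s dw, so s + is a recombinant gamete class with expected frequency r/2 = 0.125/2 = 0.0625.
Expected number = 0.0625 × 501 = 31.31 ≈ 31.

31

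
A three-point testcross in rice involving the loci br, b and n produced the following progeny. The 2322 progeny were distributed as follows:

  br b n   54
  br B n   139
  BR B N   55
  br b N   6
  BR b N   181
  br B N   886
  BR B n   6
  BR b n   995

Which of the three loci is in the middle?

b

The two most frequent reciprocal classes, br B N and BR b n, are the parental types, so the F1 was br B N / BR b n.
The two rarest classes, br b N and BR B n, are the double crossovers. Comparing them with the parentals, only the b allele has switched, so b is the middle locus and the order is n – b – br.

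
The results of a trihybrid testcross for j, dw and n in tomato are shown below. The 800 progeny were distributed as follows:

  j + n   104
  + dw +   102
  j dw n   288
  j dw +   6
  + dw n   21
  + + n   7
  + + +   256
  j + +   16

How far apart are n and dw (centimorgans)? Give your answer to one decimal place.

27.4 centimorgans

The two most frequent reciprocal classes, + + + and j dw n, are the parental types, so the F1 was + + + / j dw n.
The two rarest classes, + + n and j dw +, are the double crossovers. Comparing them with the parentals, only the n allele has switched, so n is the middle locus and the order is j – n – dw.
Crossovers in the n–dw interval produce the single-crossover classes + dw + and j + n (102 + 104 = 206) plus the double crossovers (13).
RF(n–dw) = (206 + 13) / 800 = 219/800 = 0.2737 → 27.4 centimorgans.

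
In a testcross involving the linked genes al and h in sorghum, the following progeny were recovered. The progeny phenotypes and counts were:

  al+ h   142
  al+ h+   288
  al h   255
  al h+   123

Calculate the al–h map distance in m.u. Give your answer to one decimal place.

The two most frequent classes, al+ h+ (288) and al h (255), are the parental types, so the F1 was al+ h+ / al h.
The recombinant classes are al+ h and al h+: 142 + 123 = 265.
Recombination frequency = 265/808 = 0.3280 ≈ 32.8%, i.e. 32.8 m.u.

32.8 m.u.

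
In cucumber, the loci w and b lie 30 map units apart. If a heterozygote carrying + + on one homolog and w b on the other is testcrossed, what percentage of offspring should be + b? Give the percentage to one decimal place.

A map distance of 30 map units corresponds to a recombination frequency of 0.300.
The F1 is + + / w b, so + b is a recombinant gamete class with expected frequency r/2 = 0.300/2 = 0.1500.
That is 0.1500 = 15.0% of the progeny.

15.0%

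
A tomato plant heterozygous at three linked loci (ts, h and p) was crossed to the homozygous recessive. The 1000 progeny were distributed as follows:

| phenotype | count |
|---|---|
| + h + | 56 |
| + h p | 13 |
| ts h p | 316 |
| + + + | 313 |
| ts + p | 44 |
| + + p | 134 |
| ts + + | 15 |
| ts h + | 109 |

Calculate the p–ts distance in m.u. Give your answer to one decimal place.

The two most frequent reciprocal classes, + + + and ts h p, are the parental types, so the F1 was + + + / ts h p.
The two rarest classes, ts + + and + h p, are the double crossovers. Comparing them with the parentals, only the ts allele has switched, so ts is the middle locus and the order is h – ts – p.
Crossovers in the ts–p interval produce the single-crossover classes + + p and ts h + (134 + 109 = 243) plus the double crossovers (28).
RF(ts–p) = (243 + 28) / 1000 = 271/1000 = 0.2710 → 27.1 m.u.

27.1 m.u.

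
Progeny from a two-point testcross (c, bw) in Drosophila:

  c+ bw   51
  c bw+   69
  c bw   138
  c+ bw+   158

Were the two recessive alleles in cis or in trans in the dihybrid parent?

The two most frequent classes are c+ bw+ (158) and c bw (138); these are the parental (non-recombinant) types.
So the F1 carried c+ bw+ on one chromosome and c bw on the other — the recessive alleles are on the same chromosome (cis / coupling).

cis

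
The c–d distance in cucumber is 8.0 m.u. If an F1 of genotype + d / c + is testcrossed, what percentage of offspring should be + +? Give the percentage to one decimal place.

4.0%

A map distance of 8.0 m.u. corresponds to a recombination frequency of 0.080.
The F1 is + d / c +, so + + is a recombinant gamete class with expected frequency r/2 = 0.080/2 = 0.0400.
That is 0.0400 = 4.0% of the progeny.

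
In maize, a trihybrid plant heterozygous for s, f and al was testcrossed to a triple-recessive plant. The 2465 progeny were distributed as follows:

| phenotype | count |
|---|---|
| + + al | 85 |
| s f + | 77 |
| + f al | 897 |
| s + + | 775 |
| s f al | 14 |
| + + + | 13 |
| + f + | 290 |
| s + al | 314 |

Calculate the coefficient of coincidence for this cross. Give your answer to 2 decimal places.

0.56

The two most frequent reciprocal classes, s + + and + f al, are the parental types, so the F1 was s + + / + f al.
The two rarest classes, + + + and s f al, are the double crossovers. Comparing them with the parentals, only the s allele has switched, so s is the middle locus and the order is al – s – f.
al–s: (604 + 27)/2465 = 0.2560; s–f: (162 + 27)/2465 = 0.0767.
Expected DCO frequency = 0.2560 × 0.0767 ≈ 0.01964; observed = 27/2465 ≈ 0.01095.
Coefficient of coincidence = 0.01095/0.01964 ≈ 0.56.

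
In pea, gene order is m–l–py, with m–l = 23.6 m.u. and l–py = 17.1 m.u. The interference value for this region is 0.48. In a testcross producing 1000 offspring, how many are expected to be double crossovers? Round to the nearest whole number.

Map distances give recombination frequencies of 0.236 and 0.171 for the two intervals.
With interference 0.48 (so coincidence = 0.52), expected double-crossover frequency = 0.236 × 0.171 × 0.52 = 0.02099.
Expected number = 0.02099 × 1000 = 20.99 ≈ 21.

21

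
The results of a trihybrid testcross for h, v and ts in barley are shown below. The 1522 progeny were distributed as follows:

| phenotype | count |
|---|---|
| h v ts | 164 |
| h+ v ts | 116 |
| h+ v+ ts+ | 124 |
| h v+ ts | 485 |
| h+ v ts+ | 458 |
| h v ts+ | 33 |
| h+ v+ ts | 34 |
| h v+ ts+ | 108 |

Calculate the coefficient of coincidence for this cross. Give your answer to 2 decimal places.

0.99

The two most frequent reciprocal classes, h+ v ts+ and h v+ ts, are the parental types, so the F1 was h+ v ts+ / h v+ ts.
The two rarest classes, h v ts+ and h+ v+ ts, are the double crossovers. Comparing them with the parentals, only the h allele has switched, so h is the middle locus and the order is v – h – ts.
v–h: (288 + 67)/1522 = 0.2332; h–ts: (224 + 67)/1522 = 0.1912.
Expected DCO frequency = 0.2332 × 0.1912 ≈ 0.04459; observed = 67/1522 ≈ 0.04402.
Coefficient of coincidence = 0.04402/0.04459 ≈ 0.99.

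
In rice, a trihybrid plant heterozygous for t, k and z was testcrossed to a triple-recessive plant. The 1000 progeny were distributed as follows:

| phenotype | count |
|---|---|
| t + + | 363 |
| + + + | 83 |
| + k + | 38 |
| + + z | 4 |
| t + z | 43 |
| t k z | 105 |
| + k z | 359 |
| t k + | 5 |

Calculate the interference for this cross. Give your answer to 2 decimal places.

The two most frequent reciprocal classes, t + + and + k z, are the parental types, so the F1 was t + + / + k z.
The two rarest classes, t k + and + + z, are the double crossovers. Comparing them with the parentals, only the k allele has switched, so k is the middle locus and the order is z – k – t.
z–k: (81 + 9)/1000 = 0.0900; k–t: (188 + 9)/1000 = 0.1970.
Expected DCO frequency = 0.0900 × 0.1970 ≈ 0.01773; observed = 9/1000 ≈ 0.00900.
Coefficient of coincidence = 0.00900/0.01773 ≈ 0.51; interference = 1 − 0.51 = 0.49.

0.49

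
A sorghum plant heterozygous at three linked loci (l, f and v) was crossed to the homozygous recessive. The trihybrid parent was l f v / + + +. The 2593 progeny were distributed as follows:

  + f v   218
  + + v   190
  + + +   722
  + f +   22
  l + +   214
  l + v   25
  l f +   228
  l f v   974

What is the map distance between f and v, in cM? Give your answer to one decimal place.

The two rarest classes, l + v and + f +, are the double crossovers. Comparing them with the parentals, only the f allele has switched, so f is the middle locus and the order is l – f – v.
Crossovers in the f–v interval produce the single-crossover classes l f + and + + v (228 + 190 = 418) plus the double crossovers (47).
RF(f–v) = (418 + 47) / 2593 = 465/2593 = 0.1793 → 17.9 cM.

17.9 cM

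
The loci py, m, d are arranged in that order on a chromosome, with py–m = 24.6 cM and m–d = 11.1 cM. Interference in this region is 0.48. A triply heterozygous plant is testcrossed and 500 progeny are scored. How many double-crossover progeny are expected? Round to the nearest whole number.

7

Map distances give recombination frequencies of 0.246 and 0.111 for the two intervals.
With interference 0.48 (so coincidence = 0.52), expected double-crossover frequency = 0.246 × 0.111 × 0.52 = 0.01420.
Expected number = 0.01420 × 500 = 7.10 ≈ 7.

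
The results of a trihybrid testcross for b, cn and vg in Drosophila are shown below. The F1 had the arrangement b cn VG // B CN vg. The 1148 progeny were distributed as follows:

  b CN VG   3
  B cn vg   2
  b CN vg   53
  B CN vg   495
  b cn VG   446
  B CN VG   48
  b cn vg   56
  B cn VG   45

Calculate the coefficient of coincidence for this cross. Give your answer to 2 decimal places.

The two rarest classes, b CN VG and B cn vg, are the double crossovers. Comparing them with the parentals, only the cn allele has switched, so cn is the middle locus and the order is vg – cn – b.
vg–cn: (104 + 5)/1148 = 0.0949; cn–b: (98 + 5)/1148 = 0.0897.
Expected DCO frequency = 0.0949 × 0.0897 ≈ 0.00851; observed = 5/1148 ≈ 0.00436.
Coefficient of coincidence = 0.00436/0.00851 ≈ 0.51.

0.51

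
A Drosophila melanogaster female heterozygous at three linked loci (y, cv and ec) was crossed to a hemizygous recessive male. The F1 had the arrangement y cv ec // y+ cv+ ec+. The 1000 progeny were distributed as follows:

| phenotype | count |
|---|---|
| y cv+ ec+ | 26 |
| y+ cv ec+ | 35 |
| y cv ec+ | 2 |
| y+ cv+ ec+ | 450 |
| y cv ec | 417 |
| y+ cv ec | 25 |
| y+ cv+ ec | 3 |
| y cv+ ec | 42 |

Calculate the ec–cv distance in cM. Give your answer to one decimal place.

The two rarest classes, y cv ec+ and y+ cv+ ec, are the double crossovers. Comparing them with the parentals, only the ec allele has switched, so ec is the middle locus and the order is cv – ec – y.
Crossovers in the cv–ec interval produce the single-crossover classes y cv+ ec and y+ cv ec+ (42 + 35 = 77) plus the double crossovers (5).
RF(cv–ec) = (77 + 5) / 1000 = 82/1000 = 0.0820 → 8.2 cM.

8.2 cM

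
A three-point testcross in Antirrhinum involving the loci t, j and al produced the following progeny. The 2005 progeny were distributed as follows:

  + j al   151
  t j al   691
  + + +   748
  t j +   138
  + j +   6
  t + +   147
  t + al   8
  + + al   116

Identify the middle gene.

j

The two most frequent reciprocal classes, + + + and t j al, are the parental types, so the F1 was + + + / t j al.
The two rarest classes, + j + and t + al, are the double crossovers. Comparing them with the parentals, only the j allele has switched, so j is the middle locus and the order is t – j – al.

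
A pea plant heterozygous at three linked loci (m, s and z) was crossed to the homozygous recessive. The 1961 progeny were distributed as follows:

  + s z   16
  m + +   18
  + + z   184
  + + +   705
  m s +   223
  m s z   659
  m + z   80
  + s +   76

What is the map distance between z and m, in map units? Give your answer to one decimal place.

The two most frequent reciprocal classes, + + + and m s z, are the parental types, so the F1 was + + + / m s z.
The two rarest classes, m + + and + s z, are the double crossovers. Comparing them with the parentals, only the m allele has switched, so m is the middle locus and the order is s – m – z.
Crossovers in the m–z interval produce the single-crossover classes + + z and m s + (184 + 223 = 407) plus the double crossovers (34).
RF(m–z) = (407 + 34) / 1961 = 441/1961 = 0.2249 → 22.5 map units.

22.5 map units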